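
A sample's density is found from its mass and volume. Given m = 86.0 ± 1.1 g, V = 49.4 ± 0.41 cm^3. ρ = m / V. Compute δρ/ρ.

0.0152

Each factor contributes (exponent × relative error)² to (δρ/ρ)²:
  (1·δm/m)² = (1×0.0128)² = 0.000164;  (-1·δV/V)² = (-1×0.00830)² = 6.89e-05
δρ/ρ = √(0.000232) = 0.0152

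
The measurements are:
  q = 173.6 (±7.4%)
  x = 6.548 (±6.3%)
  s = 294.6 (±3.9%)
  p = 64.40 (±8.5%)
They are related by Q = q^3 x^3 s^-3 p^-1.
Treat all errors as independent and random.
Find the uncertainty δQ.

0.290

Products/powers → add relative errors in quadrature, weighted by exponent:
  (3·δq/q)² = (3×0.0740)² = 0.0493;  (3·δx/x)² = (3×0.0630)² = 0.0357;  (-3·δs/s)² = (-3×0.0390)² = 0.0137;  (-1·δp/p)² = (-1×0.0850)² = 0.00723
δQ/Q = √(0.106) = 0.325
Q = 0.8921, so δQ = 0.325 × 0.8921 = 0.290.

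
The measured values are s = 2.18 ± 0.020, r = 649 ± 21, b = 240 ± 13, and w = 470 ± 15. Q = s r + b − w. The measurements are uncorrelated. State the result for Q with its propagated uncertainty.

1180 ± 51.6

Let p = s·r = 1410. δp/p = √((1·δs/s)² + (1·δr/r)²) = √(8.42e-05 + 0.00105) = 0.0336, so δp = 47.6.
Q = p + b − w: δQ = √(δp² + δb² + δw²) = √(2260 + 169 + 225) = 51.6
Q = 1180.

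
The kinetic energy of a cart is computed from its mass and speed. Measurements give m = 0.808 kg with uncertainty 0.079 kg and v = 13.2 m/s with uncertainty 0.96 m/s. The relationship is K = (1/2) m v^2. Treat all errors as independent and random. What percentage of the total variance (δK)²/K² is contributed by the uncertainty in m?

(δK/K)² = (1·δm/m)² + (2·δv/v)²
  m term: (1×0.0978)² = 0.00956
  v term: (2×0.0727)² = 0.0212
Total = 0.0307. Share from m = 0.00956/0.0307 = 0.311.

31.1%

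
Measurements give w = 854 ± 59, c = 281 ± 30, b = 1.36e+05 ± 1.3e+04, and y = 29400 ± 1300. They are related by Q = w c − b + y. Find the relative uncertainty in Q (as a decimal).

Let p = w·c = 2.4e+05. δp/p = √((1·δw/w)² + (1·δc/c)²) = √(0.00477 + 0.0114) = 0.127, so δp = 30500.
Q = p − b + y: δQ = √(δp² + δb² + δy²) = √(9.31e+08 + 1.69e+08 + 1.69e+06) = 33200
Q = 1.33e+05, so δQ/Q = 33200/1.33e+05 = 0.249.

0.249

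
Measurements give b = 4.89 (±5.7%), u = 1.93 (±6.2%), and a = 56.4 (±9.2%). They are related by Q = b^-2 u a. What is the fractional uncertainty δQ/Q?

Since Q is a product/quotient, work with relative uncertainties:
  (-2·δb/b)² = (-2×0.0570)² = 0.0130;  (1·δu/u)² = (1×0.0620)² = 0.00384;  (1·δa/a)² = (1×0.0920)² = 0.00846
δQ/Q = √(0.0253) = 0.159

0.159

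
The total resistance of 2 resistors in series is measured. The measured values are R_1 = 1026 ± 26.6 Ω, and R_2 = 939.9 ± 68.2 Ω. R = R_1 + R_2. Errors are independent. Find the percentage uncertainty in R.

3.72%

Absolute uncertainties add in quadrature for a linear combination:
  (δR_1)² = 708;  (δR_2)² = 4650
δR = √(5360) = 73.2 Ω
R = 1966 Ω, so δR/R = 73.2/1966 = 0.0372.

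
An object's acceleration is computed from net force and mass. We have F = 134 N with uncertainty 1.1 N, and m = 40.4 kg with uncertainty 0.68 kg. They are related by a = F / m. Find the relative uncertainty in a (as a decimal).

0.0187

Each factor contributes (exponent × relative error)² to (δa/a)²:
  (1·δF/F)² = (1×0.00821)² = 6.74e-05;  (-1·δm/m)² = (-1×0.0168)² = 0.000283
δa/a = √(0.000351) = 0.0187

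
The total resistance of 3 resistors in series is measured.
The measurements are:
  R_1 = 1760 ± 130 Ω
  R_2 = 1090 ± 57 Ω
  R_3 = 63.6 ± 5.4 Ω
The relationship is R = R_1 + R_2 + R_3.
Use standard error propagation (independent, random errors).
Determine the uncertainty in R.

Sums and differences: (δR)² = Σ (cᵢ δxᵢ)².
  (δR_1)² = 16900;  (δR_2)² = 3250;  (δR_3)² = 29.2
δR = √(20200) = 142 Ω

142 Ω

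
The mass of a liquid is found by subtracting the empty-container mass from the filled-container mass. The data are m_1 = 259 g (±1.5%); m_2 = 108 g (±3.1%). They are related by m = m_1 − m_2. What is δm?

Sums and differences: (δm)² = Σ (cᵢ δxᵢ)².
  (δm_1)² = 15.1;  (δm_2)² = 11.2
δm = √(26.3) = 5.13 g

5.13 g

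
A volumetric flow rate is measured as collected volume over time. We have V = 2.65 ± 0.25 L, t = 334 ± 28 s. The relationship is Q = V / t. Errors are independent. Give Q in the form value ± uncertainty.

0.00793 ± 0.00100 L/s

Q is a product of powers, so relative uncertainties combine in quadrature:
  (1·δV/V)² = (1×0.0943)² = 0.00890;  (-1·δt/t)² = (-1×0.0838)² = 0.00703
δQ/Q = √(0.0159) = 0.126
Q = 0.00793 L/s, so δQ = 0.126 × 0.00793 = 0.00100 L/s.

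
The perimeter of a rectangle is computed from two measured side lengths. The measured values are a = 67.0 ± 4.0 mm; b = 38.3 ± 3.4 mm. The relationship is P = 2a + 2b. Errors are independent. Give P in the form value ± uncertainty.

211 ± 10.5 mm

Each term contributes (cᵢ δxᵢ)² to (δP)²:
  (2·δa)² = 64.0;  (2·δb)² = 46.2
δP = √(110) = 10.5 mm
P = 211 mm.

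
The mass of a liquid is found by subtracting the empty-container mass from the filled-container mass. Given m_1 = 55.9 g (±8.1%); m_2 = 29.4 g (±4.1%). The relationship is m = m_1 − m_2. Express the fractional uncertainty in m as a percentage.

17.7%

m is a linear combination, so absolute uncertainties add in quadrature:
  (δm_1)² = 20.5;  (δm_2)² = 1.45
δm = √(22.0) = 4.69 g
m = 26.5 g, so δm/m = 4.69/26.5 = 0.177.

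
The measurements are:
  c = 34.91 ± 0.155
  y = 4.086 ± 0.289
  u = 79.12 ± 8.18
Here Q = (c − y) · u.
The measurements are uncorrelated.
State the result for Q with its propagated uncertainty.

2439 ± 253

Let w = c − y = 30.82. δw = √(δc² + δy²) = √(0.0240 + 0.0835) = 0.328, so δw/w = 0.0106.
Q is then a monomial in w, u:
δQ/Q = √((δw/w)² + (1·δu/u)²) = √(0.000113 + 0.0107) = 0.104
Q = 2439, so δQ = 0.104 × 2439 = 253.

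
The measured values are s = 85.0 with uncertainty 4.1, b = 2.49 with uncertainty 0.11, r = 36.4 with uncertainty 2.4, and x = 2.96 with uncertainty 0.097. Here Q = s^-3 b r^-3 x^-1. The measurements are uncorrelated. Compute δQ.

For a monomial Q ∝ s^-3, b, r^-3, x^-1, fractional errors add in quadrature:
  (-3·δs/s)² = (-3×0.0482)² = 0.0209;  (1·δb/b)² = (1×0.0442)² = 0.00195;  (-3·δr/r)² = (-3×0.0659)² = 0.0391;  (-1·δx/x)² = (-1×0.0328)² = 0.00107
δQ/Q = √(0.0631) = 0.251
Q = 2.84e-11, so δQ = 0.251 × 2.84e-11 = 7.13e-12.

7.13e-12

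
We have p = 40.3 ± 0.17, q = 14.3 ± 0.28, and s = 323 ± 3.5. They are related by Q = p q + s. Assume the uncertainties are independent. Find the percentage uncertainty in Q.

1.34%

Let w = p·q = 576. δw/w = √((1·δp/p)² + (1·δq/q)²) = √(1.78e-05 + 0.000383) = 0.0200, so δw = 11.5.
Q = w + s: δQ = √(δw² + δs²) = √(133 + 12.2) = 12.1
Q = 899, so δQ/Q = 12.1/899 = 0.0134.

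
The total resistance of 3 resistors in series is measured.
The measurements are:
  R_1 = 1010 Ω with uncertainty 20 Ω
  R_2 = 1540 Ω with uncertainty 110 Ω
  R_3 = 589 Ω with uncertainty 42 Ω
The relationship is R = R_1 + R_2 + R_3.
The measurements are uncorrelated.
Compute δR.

Sums and differences: (δR)² = Σ (cᵢ δxᵢ)².
  (δR_1)² = 400;  (δR_2)² = 12100;  (δR_3)² = 1760
δR = √(14300) = 119 Ω

119 Ω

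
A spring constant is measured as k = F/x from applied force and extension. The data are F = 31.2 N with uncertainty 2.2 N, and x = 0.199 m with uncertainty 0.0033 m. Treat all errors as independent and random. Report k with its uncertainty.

Relative error in a monomial: (δk/k)² = Σ (nᵢ · δxᵢ/xᵢ)².
  (1·δF/F)² = (1×0.0705)² = 0.00497;  (-1·δx/x)² = (-1×0.0166)² = 0.000275
δk/k = √(0.00525) = 0.0724
k = 157 N/m, so δk = 0.0724 × 157 = 11.4 N/m.

157 ± 11.4 N/m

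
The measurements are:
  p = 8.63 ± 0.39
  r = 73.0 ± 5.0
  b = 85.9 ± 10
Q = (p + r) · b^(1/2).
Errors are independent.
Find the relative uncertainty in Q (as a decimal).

0.0846

Let u = p + r = 81.6. δu = √(δp² + δr²) = √(0.152 + 25.0) = 5.02, so δu/u = 0.0614.
Q is then a monomial in u, b:
δQ/Q = √((δu/u)² + (½·δb/b)²) = √(0.00377 + 0.00339) = 0.0846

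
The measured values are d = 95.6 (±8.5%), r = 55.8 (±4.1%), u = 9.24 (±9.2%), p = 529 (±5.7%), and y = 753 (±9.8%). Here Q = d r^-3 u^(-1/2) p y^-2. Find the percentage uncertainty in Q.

Q is a product of powers, so relative uncertainties combine in quadrature:
  (1·δd/d)² = (1×0.0850)² = 0.00723;  (-3·δr/r)² = (-3×0.0410)² = 0.0151;  (−½·δu/u)² = (-0.5×0.0920)² = 0.00212;  (1·δp/p)² = (1×0.0570)² = 0.00325;  (-2·δy/y)² = (-2×0.0980)² = 0.0384
δQ/Q = √(0.0661) = 0.257

25.7%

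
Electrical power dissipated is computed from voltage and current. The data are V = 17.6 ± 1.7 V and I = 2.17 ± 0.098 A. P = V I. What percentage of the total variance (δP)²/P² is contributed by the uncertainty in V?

82.1%

(δP/P)² = (1·δV/V)² + (1·δI/I)²
  V term: (1×0.0966)² = 0.00933
  I term: (1×0.0452)² = 0.00204
Total = 0.0114. Share from V = 0.00933/0.0114 = 0.821.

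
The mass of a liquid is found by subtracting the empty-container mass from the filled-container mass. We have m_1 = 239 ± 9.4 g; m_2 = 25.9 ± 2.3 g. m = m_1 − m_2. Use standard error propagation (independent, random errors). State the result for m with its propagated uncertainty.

m is a linear combination, so absolute uncertainties add in quadrature:
  (δm_1)² = 88.4;  (δm_2)² = 5.29
δm = √(93.7) = 9.68 g
m = 213 g.

213 ± 9.68 g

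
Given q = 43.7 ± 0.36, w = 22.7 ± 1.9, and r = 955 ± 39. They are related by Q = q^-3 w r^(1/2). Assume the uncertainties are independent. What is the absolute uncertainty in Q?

Products/powers → add relative errors in quadrature, weighted by exponent:
  (-3·δq/q)² = (-3×0.00824)² = 0.000611;  (1·δw/w)² = (1×0.0837)² = 0.00701;  (½·δr/r)² = (0.5×0.0408)² = 0.000417
δQ/Q = √(0.00803) = 0.0896
Q = 0.00841, so δQ = 0.0896 × 0.00841 = 0.000753.

0.000753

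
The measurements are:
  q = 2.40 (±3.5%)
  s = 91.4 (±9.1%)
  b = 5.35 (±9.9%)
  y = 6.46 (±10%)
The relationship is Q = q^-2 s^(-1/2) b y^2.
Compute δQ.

Since Q is a product/quotient, work with relative uncertainties:
  (-2·δq/q)² = (-2×0.0350)² = 0.00490;  (−½·δs/s)² = (-0.5×0.0910)² = 0.00207;  (1·δb/b)² = (1×0.0990)² = 0.00980;  (2·δy/y)² = (2×0.100)² = 0.0400
δQ/Q = √(0.0568) = 0.238
Q = 4.05, so δQ = 0.238 × 4.05 = 0.966.

0.966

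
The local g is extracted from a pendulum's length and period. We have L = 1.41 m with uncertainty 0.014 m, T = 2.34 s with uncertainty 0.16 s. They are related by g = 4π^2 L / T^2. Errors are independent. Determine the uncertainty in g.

For a monomial g ∝ L, T^-2, fractional errors add in quadrature:
  (1·δL/L)² = (1×0.00993)² = 9.86e-05;  (-2·δT/T)² = (-2×0.0684)² = 0.0187
δg/g = √(0.0188) = 0.137
g = 10.2 m/s^2, so δg = 0.137 × 10.2 = 1.39 m/s^2.

1.39 m/s^2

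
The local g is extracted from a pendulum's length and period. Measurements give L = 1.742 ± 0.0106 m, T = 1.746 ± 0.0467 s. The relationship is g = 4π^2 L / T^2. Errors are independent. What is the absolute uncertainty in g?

Products/powers → add relative errors in quadrature, weighted by exponent:
  (1·δL/L)² = (1×0.00608)² = 3.7e-05;  (-2·δT/T)² = (-2×0.0267)² = 0.00286
δg/g = √(0.00290) = 0.0538
g = 22.56 m/s^2, so δg = 0.0538 × 22.56 = 1.21 m/s^2.

1.21 m/s^2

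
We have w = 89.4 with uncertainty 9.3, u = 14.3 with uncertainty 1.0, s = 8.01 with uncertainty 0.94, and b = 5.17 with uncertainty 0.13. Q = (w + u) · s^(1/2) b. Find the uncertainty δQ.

168

Let h = w + u = 104. δh = √(δw² + δu²) = √(86.5 + 1.00) = 9.35, so δh/h = 0.0902.
Q is then a monomial in h, s, b:
δQ/Q = √((δh/h)² + (½·δs/s)² + (1·δb/b)²) = √(0.00814 + 0.00344 + 0.000632) = 0.111
Q = 1520, so δQ = 0.111 × 1520 = 168.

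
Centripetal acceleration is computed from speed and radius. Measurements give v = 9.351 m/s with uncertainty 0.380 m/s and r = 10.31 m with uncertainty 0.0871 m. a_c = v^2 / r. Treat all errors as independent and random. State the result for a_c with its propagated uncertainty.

Each factor contributes (exponent × relative error)² to (δa_c/a_c)²:
  (2·δv/v)² = (2×0.0406)² = 0.00661;  (-1·δr/r)² = (-1×0.00845)² = 7.14e-05
δa_c/a_c = √(0.00668) = 0.0817
a_c = 8.481 m/s^2, so δa_c = 0.0817 × 8.481 = 0.693 m/s^2.

8.481 ± 0.693 m/s^2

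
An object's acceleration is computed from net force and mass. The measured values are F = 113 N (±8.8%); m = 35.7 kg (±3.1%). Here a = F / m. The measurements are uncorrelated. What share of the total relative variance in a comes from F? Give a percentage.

89.0%

(δa/a)² = (1·δF/F)² + (-1·δm/m)²
  F term: (1×0.0880)² = 0.00774
  m term: (-1×0.0310)² = 0.000961
Total = 0.00871. Share from F = 0.00774/0.00871 = 0.890.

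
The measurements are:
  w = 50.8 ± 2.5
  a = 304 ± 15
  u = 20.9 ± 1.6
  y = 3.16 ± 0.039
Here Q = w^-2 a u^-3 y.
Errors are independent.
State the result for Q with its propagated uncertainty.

(4.08 ± 1.04) × 10^-5

Since Q is a product/quotient, work with relative uncertainties:
  (-2·δw/w)² = (-2×0.0492)² = 0.00969;  (1·δa/a)² = (1×0.0493)² = 0.00243;  (-3·δu/u)² = (-3×0.0766)² = 0.0527;  (1·δy/y)² = (1×0.0123)² = 0.000152
δQ/Q = √(0.0650) = 0.255
Q = 4.08e-05, so δQ = 0.255 × 4.08e-05 = 1.04e-05.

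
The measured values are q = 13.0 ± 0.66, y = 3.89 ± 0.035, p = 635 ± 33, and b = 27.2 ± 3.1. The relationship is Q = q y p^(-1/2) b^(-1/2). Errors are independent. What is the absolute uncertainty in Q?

Since Q is a product/quotient, work with relative uncertainties:
  (1·δq/q)² = (1×0.0508)² = 0.00258;  (1·δy/y)² = (1×0.00900)² = 8.1e-05;  (−½·δp/p)² = (-0.5×0.0520)² = 0.000675;  (−½·δb/b)² = (-0.5×0.114)² = 0.00325
δQ/Q = √(0.00658) = 0.0811
Q = 0.385, so δQ = 0.0811 × 0.385 = 0.0312.

0.0312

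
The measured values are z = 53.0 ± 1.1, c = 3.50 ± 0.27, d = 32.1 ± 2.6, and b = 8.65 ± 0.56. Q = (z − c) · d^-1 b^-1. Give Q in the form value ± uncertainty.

Let u = z − c = 49.5. δu = √(δz² + δc²) = √(1.21 + 0.0729) = 1.13, so δu/u = 0.0229.
Q is then a monomial in u, d, b:
δQ/Q = √((δu/u)² + (-1·δd/d)² + (-1·δb/b)²) = √(0.000524 + 0.00656 + 0.00419) = 0.106
Q = 0.178, so δQ = 0.106 × 0.178 = 0.0189.

0.178 ± 0.0189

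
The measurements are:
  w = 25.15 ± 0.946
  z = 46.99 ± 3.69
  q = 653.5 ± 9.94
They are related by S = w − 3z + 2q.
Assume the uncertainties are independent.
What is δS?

S is a linear combination, so absolute uncertainties add in quadrature:
  (δw)² = 0.895;  (3·δz)² = 123;  (2·δq)² = 395
δS = √(519) = 22.8

22.8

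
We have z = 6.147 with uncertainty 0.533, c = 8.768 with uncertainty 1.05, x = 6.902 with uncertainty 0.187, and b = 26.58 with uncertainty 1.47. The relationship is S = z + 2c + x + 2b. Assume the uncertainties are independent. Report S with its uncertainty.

83.75 ± 3.66

Absolute uncertainties add in quadrature for a linear combination:
  (δz)² = 0.284;  (2·δc)² = 4.41;  (δx)² = 0.0350;  (2·δb)² = 8.64
δS = √(13.4) = 3.66
S = 83.75.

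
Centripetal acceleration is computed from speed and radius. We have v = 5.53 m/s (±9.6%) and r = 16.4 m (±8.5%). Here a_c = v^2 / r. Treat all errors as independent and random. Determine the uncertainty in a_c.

Relative error in a monomial: (δa_c/a_c)² = Σ (nᵢ · δxᵢ/xᵢ)².
  (2·δv/v)² = (2×0.0960)² = 0.0369;  (-1·δr/r)² = (-1×0.0850)² = 0.00723
δa_c/a_c = √(0.0441) = 0.210
a_c = 1.86 m/s^2, so δa_c = 0.210 × 1.86 = 0.392 m/s^2.

0.392 m/s^2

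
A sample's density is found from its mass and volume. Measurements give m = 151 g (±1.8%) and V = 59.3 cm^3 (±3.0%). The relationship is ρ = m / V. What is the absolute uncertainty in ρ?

Relative error in a monomial: (δρ/ρ)² = Σ (nᵢ · δxᵢ/xᵢ)².
  (1·δm/m)² = (1×0.0180)² = 0.000324;  (-1·δV/V)² = (-1×0.0300)² = 0.000900
δρ/ρ = √(0.00122) = 0.0350
ρ = 2.55 g/cm^3, so δρ = 0.0350 × 2.55 = 0.0891 g/cm^3.

0.0891 g/cm^3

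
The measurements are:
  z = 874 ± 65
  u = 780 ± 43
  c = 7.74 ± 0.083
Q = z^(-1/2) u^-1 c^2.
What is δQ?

0.000182

Products/powers → add relative errors in quadrature, weighted by exponent:
  (−½·δz/z)² = (-0.5×0.0744)² = 0.00138;  (-1·δu/u)² = (-1×0.0551)² = 0.00304;  (2·δc/c)² = (2×0.0107)² = 0.000460
δQ/Q = √(0.00488) = 0.0699
Q = 0.00260, so δQ = 0.0699 × 0.00260 = 0.000182.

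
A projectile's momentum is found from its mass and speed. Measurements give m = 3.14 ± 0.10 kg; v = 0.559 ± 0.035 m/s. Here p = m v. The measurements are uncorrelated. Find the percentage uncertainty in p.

7.02%

Each factor contributes (exponent × relative error)² to (δp/p)²:
  (1·δm/m)² = (1×0.0318)² = 0.00101;  (1·δv/v)² = (1×0.0626)² = 0.00392
δp/p = √(0.00493) = 0.0702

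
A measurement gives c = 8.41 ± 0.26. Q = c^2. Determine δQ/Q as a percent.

Each factor contributes (exponent × relative error)² to (δQ/Q)²:
  (2·δc/c)² = (2×0.0309)² = 0.00382
δQ/Q = √(0.00382) = 0.0618

6.18%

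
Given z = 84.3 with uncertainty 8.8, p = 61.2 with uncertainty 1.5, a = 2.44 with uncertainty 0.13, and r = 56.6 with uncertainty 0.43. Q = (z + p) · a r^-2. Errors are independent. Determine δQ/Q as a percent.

Let u = z + p = 146. δu = √(δz² + δp²) = √(77.4 + 2.25) = 8.93, so δu/u = 0.0614.
Q is then a monomial in u, a, r:
δQ/Q = √((δu/u)² + (1·δa/a)² + (-2·δr/r)²) = √(0.00376 + 0.00284 + 0.000231) = 0.0827

8.27%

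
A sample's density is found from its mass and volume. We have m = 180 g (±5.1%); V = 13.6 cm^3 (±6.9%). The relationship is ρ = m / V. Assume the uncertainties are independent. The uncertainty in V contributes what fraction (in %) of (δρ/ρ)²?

(δρ/ρ)² = (1·δm/m)² + (-1·δV/V)²
  m term: (1×0.0510)² = 0.00260
  V term: (-1×0.0690)² = 0.00476
Total = 0.00736. Share from V = 0.00476/0.00736 = 0.647.

64.7%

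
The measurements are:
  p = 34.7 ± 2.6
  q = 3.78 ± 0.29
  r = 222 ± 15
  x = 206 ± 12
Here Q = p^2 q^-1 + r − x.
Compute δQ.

57.0

Let w = p^2·q^-1 = 319. δw/w = √((2·δp/p)² + (-1·δq/q)²) = √(0.0225 + 0.00589) = 0.168, so δw = 53.6.
Q = w + r − x: δQ = √(δw² + δr² + δx²) = √(2880 + 225 + 144) = 57.0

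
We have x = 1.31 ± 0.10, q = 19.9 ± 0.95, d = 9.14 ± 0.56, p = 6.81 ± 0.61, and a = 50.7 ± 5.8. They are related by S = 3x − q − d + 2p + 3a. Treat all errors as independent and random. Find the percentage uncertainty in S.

12.4%

Absolute uncertainties add in quadrature for a linear combination:
  (3·δx)² = 0.0900;  (δq)² = 0.902;  (δd)² = 0.314;  (2·δp)² = 1.49;  (3·δa)² = 303
δS = √(306) = 17.5
S = 141, so δS/S = 17.5/141 = 0.124.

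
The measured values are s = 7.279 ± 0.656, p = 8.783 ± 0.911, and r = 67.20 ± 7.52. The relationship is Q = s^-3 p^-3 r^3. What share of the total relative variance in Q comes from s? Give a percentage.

25.9%

(δQ/Q)² = (-3·δs/s)² + (-3·δp/p)² + (3·δr/r)²
  s term: (-3×0.0901)² = 0.0731
  p term: (-3×0.104)² = 0.0968
  r term: (3×0.112)² = 0.113
Total = 0.283. Share from s = 0.0731/0.283 = 0.259.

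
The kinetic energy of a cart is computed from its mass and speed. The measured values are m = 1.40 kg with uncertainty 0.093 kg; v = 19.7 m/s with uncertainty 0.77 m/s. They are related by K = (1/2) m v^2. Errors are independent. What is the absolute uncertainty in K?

Products/powers → add relative errors in quadrature, weighted by exponent:
  (1·δm/m)² = (1×0.0664)² = 0.00441;  (2·δv/v)² = (2×0.0391)² = 0.00611
δK/K = √(0.0105) = 0.103
K = 272 J, so δK = 0.103 × 272 = 27.9 J.

27.9 J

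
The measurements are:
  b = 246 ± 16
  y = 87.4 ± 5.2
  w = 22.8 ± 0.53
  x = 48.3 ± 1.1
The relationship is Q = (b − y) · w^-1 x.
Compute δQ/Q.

Let u = b − y = 159. δu = √(δb² + δy²) = √(256 + 27.0) = 16.8, so δu/u = 0.106.
Q is then a monomial in u, w, x:
δQ/Q = √((δu/u)² + (-1·δw/w)² + (1·δx/x)²) = √(0.0113 + 0.000540 + 0.000519) = 0.111

0.111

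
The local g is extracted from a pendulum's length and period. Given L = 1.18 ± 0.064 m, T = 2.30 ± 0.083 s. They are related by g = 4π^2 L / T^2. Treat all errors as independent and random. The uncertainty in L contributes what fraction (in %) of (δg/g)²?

36.1%

(δg/g)² = (1·δL/L)² + (-2·δT/T)²
  L term: (1×0.0542)² = 0.00294
  T term: (-2×0.0361)² = 0.00521
Total = 0.00815. Share from L = 0.00294/0.00815 = 0.361.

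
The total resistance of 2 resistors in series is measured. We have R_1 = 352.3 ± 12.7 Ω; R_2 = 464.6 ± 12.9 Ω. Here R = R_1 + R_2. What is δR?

R is a linear combination, so absolute uncertainties add in quadrature:
  (δR_1)² = 161;  (δR_2)² = 166
δR = √(328) = 18.1 Ω

18.1 Ω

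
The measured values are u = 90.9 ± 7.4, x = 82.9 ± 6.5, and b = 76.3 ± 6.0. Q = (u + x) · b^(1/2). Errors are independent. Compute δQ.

105

Let w = u + x = 174. δw = √(δu² + δx²) = √(54.8 + 42.2) = 9.85, so δw/w = 0.0567.
Q is then a monomial in w, b:
δQ/Q = √((δw/w)² + (½·δb/b)²) = √(0.00321 + 0.00155) = 0.0690
Q = 1520, so δQ = 0.0690 × 1520 = 105.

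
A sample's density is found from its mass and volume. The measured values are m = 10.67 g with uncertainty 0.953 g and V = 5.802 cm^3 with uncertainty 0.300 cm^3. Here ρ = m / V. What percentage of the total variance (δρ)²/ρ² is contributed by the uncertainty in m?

(δρ/ρ)² = (1·δm/m)² + (-1·δV/V)²
  m term: (1×0.0893)² = 0.00798
  V term: (-1×0.0517)² = 0.00267
Total = 0.0107. Share from m = 0.00798/0.0107 = 0.749.

74.9%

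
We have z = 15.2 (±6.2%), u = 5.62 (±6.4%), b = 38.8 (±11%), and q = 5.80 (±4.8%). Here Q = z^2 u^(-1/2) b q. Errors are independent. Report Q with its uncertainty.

21900 ± 3850

Since Q is a product/quotient, work with relative uncertainties:
  (2·δz/z)² = (2×0.0620)² = 0.0154;  (−½·δu/u)² = (-0.5×0.0640)² = 0.00102;  (1·δb/b)² = (1×0.110)² = 0.0121;  (1·δq/q)² = (1×0.0480)² = 0.00230
δQ/Q = √(0.0308) = 0.176
Q = 21900, so δQ = 0.176 × 21900 = 3850.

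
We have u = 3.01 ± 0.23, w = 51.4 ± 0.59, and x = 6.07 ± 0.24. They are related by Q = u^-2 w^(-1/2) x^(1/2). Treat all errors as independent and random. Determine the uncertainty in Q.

0.00585

Products/powers → add relative errors in quadrature, weighted by exponent:
  (-2·δu/u)² = (-2×0.0764)² = 0.0234;  (−½·δw/w)² = (-0.5×0.0115)² = 3.29e-05;  (½·δx/x)² = (0.5×0.0395)² = 0.000391
δQ/Q = √(0.0238) = 0.154
Q = 0.0379, so δQ = 0.154 × 0.0379 = 0.00585.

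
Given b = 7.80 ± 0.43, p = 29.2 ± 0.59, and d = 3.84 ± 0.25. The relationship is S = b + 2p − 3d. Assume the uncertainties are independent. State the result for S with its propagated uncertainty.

For a sum/difference, combine absolute errors in quadrature:
  (δb)² = 0.185;  (2·δp)² = 1.39;  (3·δd)² = 0.562
δS = √(2.14) = 1.46
S = 54.7.

54.7 ± 1.46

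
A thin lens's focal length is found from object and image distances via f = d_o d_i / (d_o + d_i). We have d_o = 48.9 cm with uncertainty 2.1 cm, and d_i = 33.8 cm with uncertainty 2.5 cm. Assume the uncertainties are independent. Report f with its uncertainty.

∂f/∂d_o = (d_i/(d_o+d_i))² = 0.167;  ∂f/∂d_i = (d_o/(d_o+d_i))² = 0.350
δf = √((∂f/∂d_o · δd_o)² + (∂f/∂d_i · δd_i)²) = √(0.123 + 0.764) = 0.942 cm
f = 20.0 cm.

20.0 ± 0.942 cm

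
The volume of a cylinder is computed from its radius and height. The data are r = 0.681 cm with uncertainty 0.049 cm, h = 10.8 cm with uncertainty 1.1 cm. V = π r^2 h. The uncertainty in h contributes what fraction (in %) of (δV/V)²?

(δV/V)² = (2·δr/r)² + (1·δh/h)²
  r term: (2×0.0720)² = 0.0207
  h term: (1×0.102)² = 0.0104
Total = 0.0311. Share from h = 0.0104/0.0311 = 0.334.

33.4%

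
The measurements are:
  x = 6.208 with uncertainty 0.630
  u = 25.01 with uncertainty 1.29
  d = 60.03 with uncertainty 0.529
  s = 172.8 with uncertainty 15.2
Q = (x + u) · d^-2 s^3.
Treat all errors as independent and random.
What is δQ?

Let w = x + u = 31.22. δw = √(δx² + δu²) = √(0.397 + 1.66) = 1.44, so δw/w = 0.0460.
Q is then a monomial in w, d, s:
δQ/Q = √((δw/w)² + (-2·δd/d)² + (3·δs/s)²) = √(0.00211 + 0.000311 + 0.0696) = 0.268
Q = 44700, so δQ = 0.268 × 44700 = 12000.

12000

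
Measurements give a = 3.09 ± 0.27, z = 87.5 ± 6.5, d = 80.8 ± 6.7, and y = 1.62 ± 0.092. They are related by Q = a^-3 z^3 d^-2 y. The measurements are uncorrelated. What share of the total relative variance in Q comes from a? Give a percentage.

(δQ/Q)² = (-3·δa/a)² + (3·δz/z)² + (-2·δd/d)² + (1·δy/y)²
  a term: (-3×0.0874)² = 0.0687
  z term: (3×0.0743)² = 0.0497
  d term: (-2×0.0829)² = 0.0275
  y term: (1×0.0568)² = 0.00323
Total = 0.149. Share from a = 0.0687/0.149 = 0.461.

46.1%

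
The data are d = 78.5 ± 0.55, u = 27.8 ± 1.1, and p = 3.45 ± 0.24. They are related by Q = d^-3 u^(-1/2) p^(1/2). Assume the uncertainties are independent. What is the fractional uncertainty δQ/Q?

0.0452

Q is a product of powers, so relative uncertainties combine in quadrature:
  (-3·δd/d)² = (-3×0.00701)² = 0.000442;  (−½·δu/u)² = (-0.5×0.0396)² = 0.000391;  (½·δp/p)² = (0.5×0.0696)² = 0.00121
δQ/Q = √(0.00204) = 0.0452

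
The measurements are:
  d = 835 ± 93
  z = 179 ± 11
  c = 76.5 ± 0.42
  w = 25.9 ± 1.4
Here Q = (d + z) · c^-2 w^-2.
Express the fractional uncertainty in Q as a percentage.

Let u = d + z = 1010. δu = √(δd² + δz²) = √(8650 + 121) = 93.6, so δu/u = 0.0924.
Q is then a monomial in u, c, w:
δQ/Q = √((δu/u)² + (-2·δc/c)² + (-2·δw/w)²) = √(0.00853 + 0.000121 + 0.0117) = 0.143

14.3%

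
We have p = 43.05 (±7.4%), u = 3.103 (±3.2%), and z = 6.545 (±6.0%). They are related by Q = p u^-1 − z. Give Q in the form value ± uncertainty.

Let w = p·u^-1 = 13.87. δw/w = √((1·δp/p)² + (-1·δu/u)²) = √(0.00548 + 0.00102) = 0.0806, so δw = 1.12.
Q = w − z: δQ = √(δw² + δz²) = √(1.25 + 0.154) = 1.19
Q = 7.329.

7.329 ± 1.19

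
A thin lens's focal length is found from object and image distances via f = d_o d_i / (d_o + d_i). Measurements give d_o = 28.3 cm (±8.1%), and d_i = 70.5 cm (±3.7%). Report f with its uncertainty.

20.2 ± 1.19 cm

∂f/∂d_o = (d_i/(d_o+d_i))² = 0.509;  ∂f/∂d_i = (d_o/(d_o+d_i))² = 0.0820
δf = √((∂f/∂d_o · δd_o)² + (∂f/∂d_i · δd_i)²) = √(1.36 + 0.0458) = 1.19 cm
f = 20.2 cm.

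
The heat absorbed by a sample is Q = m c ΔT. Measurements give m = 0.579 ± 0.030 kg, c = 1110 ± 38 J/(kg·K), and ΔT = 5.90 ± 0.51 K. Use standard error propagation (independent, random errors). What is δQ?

Each factor contributes (exponent × relative error)² to (δQ/Q)²:
  (1·δm/m)² = (1×0.0518)² = 0.00268;  (1·δc/c)² = (1×0.0342)² = 0.00117;  (1·δΔT/ΔT)² = (1×0.0864)² = 0.00747
δQ/Q = √(0.0113) = 0.106
Q = 3790 J, so δQ = 0.106 × 3790 = 404 J.

404 J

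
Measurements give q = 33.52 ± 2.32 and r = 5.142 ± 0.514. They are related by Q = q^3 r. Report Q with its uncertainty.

193700 ± 44600

For a monomial Q ∝ q^3, r, fractional errors add in quadrature:
  (3·δq/q)² = (3×0.0692)² = 0.0431;  (1·δr/r)² = (1×0.1000)² = 0.00999
δQ/Q = √(0.0531) = 0.230
Q = 193700, so δQ = 0.230 × 193700 = 44600.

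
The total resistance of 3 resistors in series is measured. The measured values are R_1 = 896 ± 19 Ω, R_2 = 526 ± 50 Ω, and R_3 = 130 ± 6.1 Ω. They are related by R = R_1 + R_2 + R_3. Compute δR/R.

0.0347

Sums and differences: (δR)² = Σ (cᵢ δxᵢ)².
  (δR_1)² = 361;  (δR_2)² = 2500;  (δR_3)² = 37.2
δR = √(2900) = 53.8 Ω
R = 1550 Ω, so δR/R = 53.8/1550 = 0.0347.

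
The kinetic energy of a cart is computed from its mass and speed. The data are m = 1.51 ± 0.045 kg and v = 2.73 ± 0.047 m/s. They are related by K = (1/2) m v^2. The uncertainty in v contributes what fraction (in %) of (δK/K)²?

(δK/K)² = (1·δm/m)² + (2·δv/v)²
  m term: (1×0.0298)² = 0.000888
  v term: (2×0.0172)² = 0.00119
Total = 0.00207. Share from v = 0.00119/0.00207 = 0.572.

57.2%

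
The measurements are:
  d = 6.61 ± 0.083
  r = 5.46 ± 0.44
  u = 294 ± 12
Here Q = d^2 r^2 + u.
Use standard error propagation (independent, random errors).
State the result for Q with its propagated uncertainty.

Let p = d^2·r^2 = 1300. δp/p = √((2·δd/d)² + (2·δr/r)²) = √(0.000631 + 0.0260) = 0.163, so δp = 212.
Q = p + u: δQ = √(δp² + δu²) = √(45100 + 144) = 213
Q = 1600.

1600 ± 213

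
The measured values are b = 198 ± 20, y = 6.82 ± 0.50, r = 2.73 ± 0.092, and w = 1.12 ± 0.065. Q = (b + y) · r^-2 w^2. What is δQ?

Let u = b + y = 205. δu = √(δb² + δy²) = √(400 + 0.250) = 20.0, so δu/u = 0.0977.
Q is then a monomial in u, r, w:
δQ/Q = √((δu/u)² + (-2·δr/r)² + (2·δw/w)²) = √(0.00954 + 0.00454 + 0.0135) = 0.166
Q = 34.5, so δQ = 0.166 × 34.5 = 5.72.

5.72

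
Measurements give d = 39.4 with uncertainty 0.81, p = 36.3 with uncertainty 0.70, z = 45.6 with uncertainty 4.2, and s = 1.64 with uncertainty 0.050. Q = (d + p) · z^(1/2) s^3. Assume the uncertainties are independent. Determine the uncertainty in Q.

233

Let u = d + p = 75.7. δu = √(δd² + δp²) = √(0.656 + 0.490) = 1.07, so δu/u = 0.0141.
Q is then a monomial in u, z, s:
δQ/Q = √((δu/u)² + (½·δz/z)² + (3·δs/s)²) = √(0.000200 + 0.00212 + 0.00837) = 0.103
Q = 2250, so δQ = 0.103 × 2250 = 233.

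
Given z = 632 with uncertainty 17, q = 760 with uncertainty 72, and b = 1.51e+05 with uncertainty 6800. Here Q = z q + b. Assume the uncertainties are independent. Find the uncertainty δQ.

Let p = z·q = 4.8e+05. δp/p = √((1·δz/z)² + (1·δq/q)²) = √(0.000724 + 0.00898) = 0.0985, so δp = 47300.
Q = p + b: δQ = √(δp² + δb²) = √(2.24e+09 + 4.62e+07) = 47800

47800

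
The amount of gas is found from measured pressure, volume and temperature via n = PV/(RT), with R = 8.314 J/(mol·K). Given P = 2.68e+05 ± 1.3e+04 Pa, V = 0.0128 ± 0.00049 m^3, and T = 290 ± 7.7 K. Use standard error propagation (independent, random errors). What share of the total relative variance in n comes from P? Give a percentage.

(δn/n)² = (1·δP/P)² + (1·δV/V)² + (-1·δT/T)²
  P term: (1×0.0485)² = 0.00235
  V term: (1×0.0383)² = 0.00147
  T term: (-1×0.0266)² = 0.000705
Total = 0.00452. Share from P = 0.00235/0.00452 = 0.520.

52.0%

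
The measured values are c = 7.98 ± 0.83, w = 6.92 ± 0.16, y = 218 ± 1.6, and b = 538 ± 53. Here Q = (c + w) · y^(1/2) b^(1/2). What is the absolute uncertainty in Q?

Let u = c + w = 14.9. δu = √(δc² + δw²) = √(0.689 + 0.0256) = 0.845, so δu/u = 0.0567.
Q is then a monomial in u, y, b:
δQ/Q = √((δu/u)² + (½·δy/y)² + (½·δb/b)²) = √(0.00322 + 1.35e-05 + 0.00243) = 0.0752
Q = 5100, so δQ = 0.0752 × 5100 = 384.

384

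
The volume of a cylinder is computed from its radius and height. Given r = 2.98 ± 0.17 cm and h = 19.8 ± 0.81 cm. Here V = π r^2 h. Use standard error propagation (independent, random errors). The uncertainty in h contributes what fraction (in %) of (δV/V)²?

(δV/V)² = (2·δr/r)² + (1·δh/h)²
  r term: (2×0.0570)² = 0.0130
  h term: (1×0.0409)² = 0.00167
Total = 0.0147. Share from h = 0.00167/0.0147 = 0.114.

11.4%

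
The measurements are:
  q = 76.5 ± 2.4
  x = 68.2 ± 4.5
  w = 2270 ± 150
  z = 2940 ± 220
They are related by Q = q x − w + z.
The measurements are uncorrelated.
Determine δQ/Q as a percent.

Let p = q·x = 5220. δp/p = √((1·δq/q)² + (1·δx/x)²) = √(0.000984 + 0.00435) = 0.0731, so δp = 381.
Q = p − w + z: δQ = √(δp² + δw² + δz²) = √(1.45e+05 + 22500 + 48400) = 465
Q = 5890, so δQ/Q = 465/5890 = 0.0790.

7.90%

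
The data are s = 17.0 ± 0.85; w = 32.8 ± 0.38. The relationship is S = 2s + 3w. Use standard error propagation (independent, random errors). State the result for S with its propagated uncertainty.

Sums and differences: (δS)² = Σ (cᵢ δxᵢ)².
  (2·δs)² = 2.89;  (3·δw)² = 1.30
δS = √(4.19) = 2.05
S = 132.

132 ± 2.05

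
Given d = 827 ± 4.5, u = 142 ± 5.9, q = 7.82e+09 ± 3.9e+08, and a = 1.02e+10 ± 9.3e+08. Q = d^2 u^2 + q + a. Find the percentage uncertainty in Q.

4.82%

Let p = d^2·u^2 = 1.38e+10. δp/p = √((2·δd/d)² + (2·δu/u)²) = √(0.000118 + 0.00691) = 0.0838, so δp = 1.16e+09.
Q = p + q + a: δQ = √(δp² + δq² + δa²) = √(1.34e+18 + 1.52e+17 + 8.65e+17) = 1.53e+09
Q = 3.18e+10, so δQ/Q = 1.53e+09/3.18e+10 = 0.0482.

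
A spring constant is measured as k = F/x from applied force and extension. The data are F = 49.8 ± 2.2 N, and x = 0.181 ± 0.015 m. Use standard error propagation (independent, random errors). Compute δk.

Relative error in a monomial: (δk/k)² = Σ (nᵢ · δxᵢ/xᵢ)².
  (1·δF/F)² = (1×0.0442)² = 0.00195;  (-1·δx/x)² = (-1×0.0829)² = 0.00687
δk/k = √(0.00882) = 0.0939
k = 275 N/m, so δk = 0.0939 × 275 = 25.8 N/m.

25.8 N/m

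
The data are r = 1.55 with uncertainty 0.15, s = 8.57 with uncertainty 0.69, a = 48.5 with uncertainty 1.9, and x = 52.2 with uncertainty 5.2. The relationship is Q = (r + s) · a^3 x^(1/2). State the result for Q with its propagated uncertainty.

(8.34 ± 1.21) × 10^6

Let u = r + s = 10.1. δu = √(δr² + δs²) = √(0.0225 + 0.476) = 0.706, so δu/u = 0.0698.
Q is then a monomial in u, a, x:
δQ/Q = √((δu/u)² + (3·δa/a)² + (½·δx/x)²) = √(0.00487 + 0.0138 + 0.00248) = 0.145
Q = 8.34e+06, so δQ = 0.145 × 8.34e+06 = 1.21e+06.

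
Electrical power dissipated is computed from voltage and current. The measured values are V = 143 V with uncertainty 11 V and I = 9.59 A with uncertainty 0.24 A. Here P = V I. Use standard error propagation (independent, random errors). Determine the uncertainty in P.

111 W

Each factor contributes (exponent × relative error)² to (δP/P)²:
  (1·δV/V)² = (1×0.0769)² = 0.00592;  (1·δI/I)² = (1×0.0250)² = 0.000626
δP/P = √(0.00654) = 0.0809
P = 1370 W, so δP = 0.0809 × 1370 = 111 W.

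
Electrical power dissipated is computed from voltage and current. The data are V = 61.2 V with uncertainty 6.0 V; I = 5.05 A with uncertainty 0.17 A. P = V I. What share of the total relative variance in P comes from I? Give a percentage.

10.5%

(δP/P)² = (1·δV/V)² + (1·δI/I)²
  V term: (1×0.0980)² = 0.00961
  I term: (1×0.0337)² = 0.00113
Total = 0.0107. Share from I = 0.00113/0.0107 = 0.105.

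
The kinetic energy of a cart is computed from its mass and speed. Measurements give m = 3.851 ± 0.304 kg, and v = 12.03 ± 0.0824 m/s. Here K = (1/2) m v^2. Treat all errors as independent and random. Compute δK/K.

0.0801

K is a product of powers, so relative uncertainties combine in quadrature:
  (1·δm/m)² = (1×0.0789)² = 0.00623;  (2·δv/v)² = (2×0.00685)² = 0.000188
δK/K = √(0.00642) = 0.0801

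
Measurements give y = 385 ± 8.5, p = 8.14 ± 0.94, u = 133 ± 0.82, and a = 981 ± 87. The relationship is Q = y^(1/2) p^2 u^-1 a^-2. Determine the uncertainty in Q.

Q is a product of powers, so relative uncertainties combine in quadrature:
  (½·δy/y)² = (0.5×0.0221)² = 0.000122;  (2·δp/p)² = (2×0.115)² = 0.0533;  (-1·δu/u)² = (-1×0.00617)² = 3.8e-05;  (-2·δa/a)² = (-2×0.0887)² = 0.0315
δQ/Q = √(0.0850) = 0.291
Q = 1.02e-05, so δQ = 0.291 × 1.02e-05 = 2.96e-06.

2.96e-06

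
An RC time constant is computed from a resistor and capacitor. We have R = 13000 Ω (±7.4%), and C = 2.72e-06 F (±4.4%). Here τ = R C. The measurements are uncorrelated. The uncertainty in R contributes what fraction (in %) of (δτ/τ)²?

(δτ/τ)² = (1·δR/R)² + (1·δC/C)²
  R term: (1×0.0740)² = 0.00548
  C term: (1×0.0440)² = 0.00194
Total = 0.00741. Share from R = 0.00548/0.00741 = 0.739.

73.9%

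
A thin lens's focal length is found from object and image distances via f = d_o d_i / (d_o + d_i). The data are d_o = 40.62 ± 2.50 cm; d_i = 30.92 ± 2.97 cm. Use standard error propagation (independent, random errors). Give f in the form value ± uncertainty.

17.56 ± 1.07 cm

∂f/∂d_o = (d_i/(d_o+d_i))² = 0.187;  ∂f/∂d_i = (d_o/(d_o+d_i))² = 0.322
δf = √((∂f/∂d_o · δd_o)² + (∂f/∂d_i · δd_i)²) = √(0.218 + 0.917) = 1.07 cm
f = 17.56 cm.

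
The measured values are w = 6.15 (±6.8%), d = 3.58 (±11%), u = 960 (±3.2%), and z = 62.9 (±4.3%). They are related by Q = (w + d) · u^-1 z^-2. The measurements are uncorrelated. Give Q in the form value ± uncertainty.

Let h = w + d = 9.73. δh = √(δw² + δd²) = √(0.175 + 0.155) = 0.574, so δh/h = 0.0590.
Q is then a monomial in h, u, z:
δQ/Q = √((δh/h)² + (-1·δu/u)² + (-2·δz/z)²) = √(0.00349 + 0.00102 + 0.00740) = 0.109
Q = 2.56e-06, so δQ = 0.109 × 2.56e-06 = 2.8e-07.

(2.56 ± 0.280) × 10^-6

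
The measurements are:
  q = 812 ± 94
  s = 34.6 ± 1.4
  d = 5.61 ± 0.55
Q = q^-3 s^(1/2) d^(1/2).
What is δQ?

9.14e-09

Products/powers → add relative errors in quadrature, weighted by exponent:
  (-3·δq/q)² = (-3×0.116)² = 0.121;  (½·δs/s)² = (0.5×0.0405)² = 0.000409;  (½·δd/d)² = (0.5×0.0980)² = 0.00240
δQ/Q = √(0.123) = 0.351
Q = 2.6e-08, so δQ = 0.351 × 2.6e-08 = 9.14e-09.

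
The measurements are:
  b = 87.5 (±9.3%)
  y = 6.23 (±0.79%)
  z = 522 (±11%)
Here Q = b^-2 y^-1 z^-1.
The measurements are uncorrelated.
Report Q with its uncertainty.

(4.02 ± 0.868) × 10^-8

Q is a product of powers, so relative uncertainties combine in quadrature:
  (-2·δb/b)² = (-2×0.0930)² = 0.0346;  (-1·δy/y)² = (-1×0.00790)² = 6.24e-05;  (-1·δz/z)² = (-1×0.110)² = 0.0121
δQ/Q = √(0.0468) = 0.216
Q = 4.02e-08, so δQ = 0.216 × 4.02e-08 = 8.68e-09.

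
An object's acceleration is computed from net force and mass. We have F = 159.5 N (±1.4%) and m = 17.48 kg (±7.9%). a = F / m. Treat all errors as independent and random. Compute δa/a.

Each factor contributes (exponent × relative error)² to (δa/a)²:
  (1·δF/F)² = (1×0.0140)² = 0.000196;  (-1·δm/m)² = (-1×0.0790)² = 0.00624
δa/a = √(0.00644) = 0.0802

0.0802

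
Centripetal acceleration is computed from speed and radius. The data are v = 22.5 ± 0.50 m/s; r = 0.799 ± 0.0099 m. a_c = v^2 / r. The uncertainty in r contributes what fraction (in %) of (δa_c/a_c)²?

7.21%

(δa_c/a_c)² = (2·δv/v)² + (-1·δr/r)²
  v term: (2×0.0222)² = 0.00198
  r term: (-1×0.0124)² = 0.000154
Total = 0.00213. Share from r = 0.000154/0.00213 = 0.0721.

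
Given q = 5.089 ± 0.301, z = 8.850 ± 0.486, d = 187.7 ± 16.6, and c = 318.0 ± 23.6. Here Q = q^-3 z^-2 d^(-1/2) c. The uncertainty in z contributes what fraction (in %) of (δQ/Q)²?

(δQ/Q)² = (-3·δq/q)² + (-2·δz/z)² + (−½·δd/d)² + (1·δc/c)²
  q term: (-3×0.0591)² = 0.0315
  z term: (-2×0.0549)² = 0.0121
  d term: (-0.5×0.0884)² = 0.00196
  c term: (1×0.0742)² = 0.00551
Total = 0.0510. Share from z = 0.0121/0.0510 = 0.236.

23.6%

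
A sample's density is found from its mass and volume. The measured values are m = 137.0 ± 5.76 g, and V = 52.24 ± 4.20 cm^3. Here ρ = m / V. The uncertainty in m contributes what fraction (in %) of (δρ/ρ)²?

21.5%

(δρ/ρ)² = (1·δm/m)² + (-1·δV/V)²
  m term: (1×0.0420)² = 0.00177
  V term: (-1×0.0804)² = 0.00646
Total = 0.00823. Share from m = 0.00177/0.00823 = 0.215.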